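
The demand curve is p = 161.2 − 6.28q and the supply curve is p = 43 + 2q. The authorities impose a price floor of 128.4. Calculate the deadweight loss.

Competitive equilibrium: 161.2 − 6.28q = 43 + 2q → q* = 14.2754, p* = 71.5507.
At the floor p = 128.4, quantity demanded = (161.2 − 128.4)/6.28 = 5.2229.
Sellers' marginal cost at q' = 5.2229: 43 + 2·5.2229 = 53.4458.
Δq = 14.2754 − 5.2229 = 9.0525; wedge = 128.4 − 53.4458 = 74.9542.
Deadweight loss = ½ × 9.0525 × 74.9542 = 339.26.

339.26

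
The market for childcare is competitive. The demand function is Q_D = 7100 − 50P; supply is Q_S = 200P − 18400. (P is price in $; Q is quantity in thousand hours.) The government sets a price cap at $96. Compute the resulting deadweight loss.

In inverse form: demand P = 142 − 0.02Q, supply P = 92 + 0.005Q.
Competitive equilibrium: 142 − 0.02Q = 92 + 0.005Q → Q* = 2000, P* = 102.
At the ceiling P = 96, quantity supplied = (96 − 92)/0.005 = 800.
Willingness to pay at Q' = 800: 142 − 0.02·800 = 126.
ΔQ = 2000 − 800 = 1200; wedge = 126 − 96 = 30.
The triangle = ½ × 1200 × 30 = $18000 thousand.

$18000 thousand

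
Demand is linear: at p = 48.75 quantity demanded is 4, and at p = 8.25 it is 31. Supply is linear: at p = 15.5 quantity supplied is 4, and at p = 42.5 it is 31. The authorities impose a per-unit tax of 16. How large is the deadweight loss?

Demand slope = (8.25 − 48.75)/(31 − 4) = −1.5, so p = 54.75 − 1.5q.
Supply slope = (42.5 − 15.5)/(31 − 4) = 1, so p = 11.5 + q.
Competitive equilibrium: 54.75 − 1.5q = 11.5 + q → q* = 17.3, p* = 28.8.
With the tax, the buyer price exceeds the seller price by 16: (54.75 − 1.5q) − (11.5 + q) = 16 → q' = 10.9.
Δq = 17.3 − 10.9 = 6.4; the wedge equals the tax, 16.
Deadweight loss = ½ × 6.4 × 16 = 51.20.

51.20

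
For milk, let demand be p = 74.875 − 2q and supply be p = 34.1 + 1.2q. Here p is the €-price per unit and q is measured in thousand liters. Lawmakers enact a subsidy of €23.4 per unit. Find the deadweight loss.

Competitive equilibrium: 74.875 − 2q = 34.1 + 1.2q → q* = 12.7422, p* = 49.3906.
The subsidy lowers effective supply by 23.4: p = 10.7 + 1.2q.
New quantity: 74.875 − 2q = 10.7 + 1.2q → q' = 20.0547.
Overproduction Δq = 20.0547 − 12.7422 = 7.3125; wedge = subsidy = 23.4.
DWL = ½ × 7.3125 × 23.4 = €85.56 thousand.

€85.56 thousand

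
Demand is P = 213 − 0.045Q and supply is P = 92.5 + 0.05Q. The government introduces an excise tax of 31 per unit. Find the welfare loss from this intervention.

Competitive equilibrium: 213 − 0.045Q = 92.5 + 0.05Q → Q* = 1268.4211, P* = 155.9211.
With the tax, the buyer price exceeds the seller price by 31: (213 − 0.045Q) − (92.5 + 0.05Q) = 31 → Q' = 942.1053.
ΔQ = 1268.4211 − 942.1053 = 326.3158; the wedge equals the tax, 31.
Welfare loss = ½ × 326.3158 × 31 = 5057.89.

5057.89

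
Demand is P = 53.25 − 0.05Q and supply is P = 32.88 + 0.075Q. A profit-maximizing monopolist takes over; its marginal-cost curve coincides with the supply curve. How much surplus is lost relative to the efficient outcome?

135.49

Competitive equilibrium: 53.25 − 0.05Q = 32.88 + 0.075Q → Q* = 162.96, P* = 45.102.
Marginal revenue: MR = 53.25 − 0.1Q. Set MR = MC: 53.25 − 0.1Q = 32.88 + 0.075Q → Q_m = 116.4.
Price P_m = 53.25 − 0.05·116.4 = 47.43; MC(Q_m) = 32.88 + 0.075·116.4 = 41.61.
Competitive Q* = 162.96, so ΔQ = 46.56; wedge = 47.43 − 41.61 = 5.82.
DWL = ½ × 46.56 × 5.82 = 135.49.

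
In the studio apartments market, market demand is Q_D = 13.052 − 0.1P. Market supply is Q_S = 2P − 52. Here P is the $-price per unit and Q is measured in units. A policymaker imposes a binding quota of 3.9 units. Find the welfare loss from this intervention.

In inverse form: demand P = 130.52 − 10Q, supply P = 26 + 0.5Q.
Competitive equilibrium: 130.52 − 10Q = 26 + 0.5Q → Q* = 9.9543, P* = 30.9771.
At Q = 3.9: demand price = 130.52 − 10·3.9 = 91.52; supply price = 26 + 0.5·3.9 = 27.95.
ΔQ = 9.9543 − 3.9 = 6.0543; wedge = 91.52 − 27.95 = 63.57.
DWL = ½ × 6.0543 × 63.57 = $192.44.

$192.44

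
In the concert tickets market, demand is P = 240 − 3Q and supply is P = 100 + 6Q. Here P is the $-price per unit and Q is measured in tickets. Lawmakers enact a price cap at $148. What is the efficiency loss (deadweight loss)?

Competitive equilibrium: 240 − 3Q = 100 + 6Q → Q* = 15.5556, P* = 193.3333.
At the ceiling P = 148, quantity supplied = (148 − 100)/6 = 8.
Willingness to pay at Q' = 8: 240 − 3·8 = 216.
ΔQ = 15.5556 − 8 = 7.5556; wedge = 216 − 148 = 68.
Welfare loss = ½ × 7.5556 × 68 = $256.89.

$256.89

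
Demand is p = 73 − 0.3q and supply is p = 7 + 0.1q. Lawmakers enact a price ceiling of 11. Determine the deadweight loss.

Competitive equilibrium: 73 − 0.3q = 7 + 0.1q → q* = 165, p* = 23.5.
At the ceiling p = 11, quantity supplied = (11 − 7)/0.1 = 40.
Willingness to pay at q' = 40: 73 − 0.3·40 = 61.
Δq = 165 − 40 = 125; wedge = 61 − 11 = 50.
The triangle = ½ × 125 × 50 = 3125.

3125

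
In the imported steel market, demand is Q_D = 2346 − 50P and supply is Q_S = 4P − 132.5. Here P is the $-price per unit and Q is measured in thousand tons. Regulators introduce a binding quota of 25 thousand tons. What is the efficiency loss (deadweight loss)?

In inverse form: demand P = 46.92 − 0.02Q, supply P = 33.125 + 0.25Q.
Competitive equilibrium: 46.92 − 0.02Q = 33.125 + 0.25Q → Q* = 51.0926, P* = 45.8981.
At Q = 25: demand price = 46.92 − 0.02·25 = 46.42; supply price = 33.125 + 0.25·25 = 39.375.
ΔQ = 51.0926 − 25 = 26.0926; wedge = 46.42 − 39.375 = 7.045.
Welfare loss = ½ × 26.0926 × 7.045 = $91.91 thousand.

$91.91 thousand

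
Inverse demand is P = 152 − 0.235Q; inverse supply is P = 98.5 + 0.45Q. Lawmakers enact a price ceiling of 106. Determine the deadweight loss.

Competitive equilibrium: 152 − 0.235Q = 98.5 + 0.45Q → Q* = 78.10219, P* = 133.64599.
At the ceiling P = 106, quantity supplied = (106 − 98.5)/0.45 = 16.66667.
Willingness to pay at Q' = 16.66667: 152 − 0.235·16.66667 = 148.08333.
ΔQ = 78.10219 − 16.66667 = 61.43552; wedge = 148.08333 − 106 = 42.08333.
DWL = ½ × 61.43552 × 42.08333 = 1292.71.

1292.71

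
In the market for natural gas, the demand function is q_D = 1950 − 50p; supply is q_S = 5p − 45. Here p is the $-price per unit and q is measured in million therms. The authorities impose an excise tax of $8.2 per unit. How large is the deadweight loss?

$152.82 million

In inverse form: demand p = 39 − 0.02q, supply p = 9 + 0.2q.
Competitive equilibrium: 39 − 0.02q = 9 + 0.2q → q* = 136.3636, p* = 36.2727.
With the tax, the buyer price exceeds the seller price by 8.2: (39 − 0.02q) − (9 + 0.2q) = 8.2 → q' = 99.0909.
Δq = 136.3636 − 99.0909 = 37.2727; the wedge equals the tax, 8.2.
The triangle = ½ × 37.2727 × 8.2 = $152.82 million.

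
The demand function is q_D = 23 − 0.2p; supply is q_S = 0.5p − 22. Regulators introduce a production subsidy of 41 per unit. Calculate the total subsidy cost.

In inverse form: demand p = 115 − 5q, supply p = 44 + 2q.
Competitive equilibrium: 115 − 5q = 44 + 2q → q* = 10.1429, p* = 64.2857.
The subsidy lowers effective supply by 41: p = 3 + 2q.
New quantity: 115 − 5q = 3 + 2q → q' = 16.
Total subsidy cost = 41 × 16 = 656.

656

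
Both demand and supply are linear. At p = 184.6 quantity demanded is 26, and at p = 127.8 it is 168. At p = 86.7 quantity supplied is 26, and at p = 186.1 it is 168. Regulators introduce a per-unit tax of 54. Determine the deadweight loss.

1325.45

Demand slope = (127.8 − 184.6)/(168 − 26) = −0.4, so p = 195 − 0.4q.
Supply slope = (186.1 − 86.7)/(168 − 26) = 0.7, so p = 68.5 + 0.7q.
Competitive equilibrium: 195 − 0.4q = 68.5 + 0.7q → q* = 115, p* = 149.
With the tax, the buyer price exceeds the seller price by 54: (195 − 0.4q) − (68.5 + 0.7q) = 54 → q' = 65.9091.
Δq = 115 − 65.9091 = 49.0909; the wedge equals the tax, 54.
Welfare loss = ½ × 49.0909 × 54 = 1325.45.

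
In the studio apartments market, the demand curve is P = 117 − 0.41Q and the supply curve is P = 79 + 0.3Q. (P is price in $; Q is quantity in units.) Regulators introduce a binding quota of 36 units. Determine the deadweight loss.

Competitive equilibrium: 117 − 0.41Q = 79 + 0.3Q → Q* = 53.5211, P* = 95.0563.
At Q = 36: demand price = 117 − 0.41·36 = 102.24; supply price = 79 + 0.3·36 = 89.8.
ΔQ = 53.5211 − 36 = 17.5211; wedge = 102.24 − 89.8 = 12.44.
The triangle = ½ × 17.5211 × 12.44 = $108.98.

$108.98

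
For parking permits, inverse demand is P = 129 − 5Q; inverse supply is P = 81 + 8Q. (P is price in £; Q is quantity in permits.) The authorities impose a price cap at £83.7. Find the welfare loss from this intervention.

£73.16

Competitive equilibrium: 129 − 5Q = 81 + 8Q → Q* = 3.6923, P* = 110.5385.
At the ceiling P = 83.7, quantity supplied = (83.7 − 81)/8 = 0.3375.
Willingness to pay at Q' = 0.3375: 129 − 5·0.3375 = 127.3125.
ΔQ = 3.6923 − 0.3375 = 3.3548; wedge = 127.3125 − 83.7 = 43.6125.
DWL = ½ × 3.3548 × 43.6125 = £73.16.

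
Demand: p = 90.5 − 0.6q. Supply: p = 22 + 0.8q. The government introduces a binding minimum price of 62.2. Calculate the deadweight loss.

Competitive equilibrium: 90.5 − 0.6q = 22 + 0.8q → q* = 48.9286, p* = 61.1429.
At the floor p = 62.2, quantity demanded = (90.5 − 62.2)/0.6 = 47.1667.
Sellers' marginal cost at q' = 47.1667: 22 + 0.8·47.1667 = 59.7334.
Δq = 48.9286 − 47.1667 = 1.7619; wedge = 62.2 − 59.7334 = 2.4666.
Deadweight loss = ½ × 1.7619 × 2.4666 = 2.17.

2.17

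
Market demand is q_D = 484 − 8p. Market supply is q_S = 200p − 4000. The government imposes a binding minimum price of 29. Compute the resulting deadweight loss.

In inverse form: demand p = 60.5 − 0.125q, supply p = 20 + 0.005q.
Competitive equilibrium: 60.5 − 0.125q = 20 + 0.005q → q* = 311.5385, p* = 21.5577.
At the floor p = 29, quantity demanded = (60.5 − 29)/0.125 = 252.
Sellers' marginal cost at q' = 252: 20 + 0.005·252 = 21.26.
Δq = 311.5385 − 252 = 59.5385; wedge = 29 − 21.26 = 7.74.
Deadweight loss = ½ × 59.5385 × 7.74 = 230.41.

230.41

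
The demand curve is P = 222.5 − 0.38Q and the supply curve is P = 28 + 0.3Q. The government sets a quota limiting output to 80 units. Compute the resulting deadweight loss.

Competitive equilibrium: 222.5 − 0.38Q = 28 + 0.3Q → Q* = 286.0294, P* = 113.8088.
At Q = 80: demand price = 222.5 − 0.38·80 = 192.1; supply price = 28 + 0.3·80 = 52.
ΔQ = 286.0294 − 80 = 206.0294; wedge = 192.1 − 52 = 140.1.
Welfare loss = ½ × 206.0294 × 140.1 = 14432.36.

14432.36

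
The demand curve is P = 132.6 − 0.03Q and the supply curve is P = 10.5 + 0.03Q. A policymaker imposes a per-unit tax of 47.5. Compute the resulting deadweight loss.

18802.08

Competitive equilibrium: 132.6 − 0.03Q = 10.5 + 0.03Q → Q* = 2035, P* = 71.55.
With the tax, the buyer price exceeds the seller price by 47.5: (132.6 − 0.03Q) − (10.5 + 0.03Q) = 47.5 → Q' = 1243.3333.
ΔQ = 2035 − 1243.3333 = 791.6667; the wedge equals the tax, 47.5.
Deadweight loss = ½ × 791.6667 × 47.5 = 18802.08.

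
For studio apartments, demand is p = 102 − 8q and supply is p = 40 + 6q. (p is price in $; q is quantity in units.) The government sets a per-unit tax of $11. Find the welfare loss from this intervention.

$4.32

Competitive equilibrium: 102 − 8q = 40 + 6q → q* = 4.4286, p* = 66.5714.
With the tax, the buyer price exceeds the seller price by 11: (102 − 8q) − (40 + 6q) = 11 → q' = 3.6429.
Δq = 4.4286 − 3.6429 = 0.7857; the wedge equals the tax, 11.
Deadweight loss = ½ × 0.7857 × 11 = $4.32.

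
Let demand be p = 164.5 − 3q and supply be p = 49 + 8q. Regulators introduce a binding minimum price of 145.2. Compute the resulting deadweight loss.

90.96

Competitive equilibrium: 164.5 − 3q = 49 + 8q → q* = 10.5, p* = 133.
At the floor p = 145.2, quantity demanded = (164.5 − 145.2)/3 = 6.4333.
Sellers' marginal cost at q' = 6.4333: 49 + 8·6.4333 = 100.4664.
Δq = 10.5 − 6.4333 = 4.0667; wedge = 145.2 − 100.4664 = 44.7336.
DWL = ½ × 4.0667 × 44.7336 = 90.96.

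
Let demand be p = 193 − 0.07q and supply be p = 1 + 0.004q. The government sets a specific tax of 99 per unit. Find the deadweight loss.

Competitive equilibrium: 193 − 0.07q = 1 + 0.004q → q* = 2594.5946, p* = 11.3784.
With the tax, the buyer price exceeds the seller price by 99: (193 − 0.07q) − (1 + 0.004q) = 99 → q' = 1256.7568.
Δq = 2594.5946 − 1256.7568 = 1337.8378; the wedge equals the tax, 99.
DWL = ½ × 1337.8378 × 99 = 66222.97.

66222.97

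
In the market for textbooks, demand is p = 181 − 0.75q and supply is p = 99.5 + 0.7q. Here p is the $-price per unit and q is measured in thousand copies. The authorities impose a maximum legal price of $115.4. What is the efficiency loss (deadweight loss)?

$813.27 thousand

Competitive equilibrium: 181 − 0.75q = 99.5 + 0.7q → q* = 56.2069, p* = 138.8448.
At the ceiling p = 115.4, quantity supplied = (115.4 − 99.5)/0.7 = 22.7143.
Willingness to pay at q' = 22.7143: 181 − 0.75·22.7143 = 163.9643.
Δq = 56.2069 − 22.7143 = 33.4926; wedge = 163.9643 − 115.4 = 48.5643.
Deadweight loss = ½ × 33.4926 × 48.5643 = $813.27 thousand.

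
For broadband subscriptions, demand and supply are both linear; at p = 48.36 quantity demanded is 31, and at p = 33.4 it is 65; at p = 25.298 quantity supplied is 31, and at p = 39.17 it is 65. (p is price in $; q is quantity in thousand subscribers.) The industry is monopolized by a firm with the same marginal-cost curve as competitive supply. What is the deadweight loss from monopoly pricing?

$167.58 thousand

Demand slope = (33.4 − 48.36)/(65 − 31) = −0.44, so p = 62 − 0.44q.
Supply slope = (39.17 − 25.298)/(65 − 31) = 0.408, so p = 12.65 + 0.408q.
Competitive equilibrium: 62 − 0.44q = 12.65 + 0.408q → q* = 58.1958, p* = 36.3939.
Marginal revenue: MR = 62 − 0.88q. Set MR = MC: 62 − 0.88q = 12.65 + 0.408q → q_m = 38.3152.
Price p_m = 62 − 0.44·38.3152 = 45.1413; MC(q_m) = 12.65 + 0.408·38.3152 = 28.2826.
Competitive q* = 58.1958, so Δq = 19.8806; wedge = 45.1413 − 28.2826 = 16.8587.
The triangle = ½ × 19.8806 × 16.8587 = $167.58 thousand.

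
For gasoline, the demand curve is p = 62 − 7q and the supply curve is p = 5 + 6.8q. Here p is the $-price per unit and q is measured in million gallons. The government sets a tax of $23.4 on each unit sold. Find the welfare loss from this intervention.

Competitive equilibrium: 62 − 7q = 5 + 6.8q → q* = 4.1304, p* = 33.087.
With the tax, the buyer price exceeds the seller price by 23.4: (62 − 7q) − (5 + 6.8q) = 23.4 → q' = 2.4348.
Δq = 4.1304 − 2.4348 = 1.6956; the wedge equals the tax, 23.4.
Deadweight loss = ½ × 1.6956 × 23.4 = $19.84 million.

$19.84 million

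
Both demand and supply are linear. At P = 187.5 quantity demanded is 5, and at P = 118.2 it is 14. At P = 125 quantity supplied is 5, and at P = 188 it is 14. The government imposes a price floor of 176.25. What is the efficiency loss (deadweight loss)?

Demand slope = (118.2 − 187.5)/(14 − 5) = −7.7, so P = 226 − 7.7Q.
Supply slope = (188 − 125)/(14 − 5) = 7, so P = 90 + 7Q.
Competitive equilibrium: 226 − 7.7Q = 90 + 7Q → Q* = 9.2517, P* = 154.7619.
At the floor P = 176.25, quantity demanded = (226 − 176.25)/7.7 = 6.461.
Sellers' marginal cost at Q' = 6.461: 90 + 7·6.461 = 135.227.
ΔQ = 9.2517 − 6.461 = 2.7907; wedge = 176.25 − 135.227 = 41.023.
Deadweight loss = ½ × 2.7907 × 41.023 = 57.24.

57.24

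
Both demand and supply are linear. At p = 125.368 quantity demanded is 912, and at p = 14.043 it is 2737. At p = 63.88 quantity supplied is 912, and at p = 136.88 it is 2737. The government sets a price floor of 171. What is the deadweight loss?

Demand slope = (14.043 − 125.368)/(2737 − 912) = −0.061, so p = 181 − 0.061q.
Supply slope = (136.88 − 63.88)/(2737 − 912) = 0.04, so p = 27.4 + 0.04q.
Competitive equilibrium: 181 − 0.061q = 27.4 + 0.04q → q* = 1520.792079, p* = 88.231683.
At the floor p = 171, quantity demanded = (181 − 171)/0.061 = 163.934426.
Sellers' marginal cost at q' = 163.934426: 27.4 + 0.04·163.934426 = 33.957377.
Δq = 1520.792079 − 163.934426 = 1356.857653; wedge = 171 − 33.957377 = 137.042623.
DWL = ½ × 1356.857653 × 137.042623 = 92973.67.

92973.67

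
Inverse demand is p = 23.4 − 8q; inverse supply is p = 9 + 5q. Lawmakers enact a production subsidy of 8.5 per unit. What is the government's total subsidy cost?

Competitive equilibrium: 23.4 − 8q = 9 + 5q → q* = 1.1077, p* = 14.5385.
The subsidy lowers effective supply by 8.5: p = 0.5 + 5q.
New quantity: 23.4 − 8q = 0.5 + 5q → q' = 1.7615.
Total subsidy cost = 8.5 × 1.7615 = 14.97.

14.97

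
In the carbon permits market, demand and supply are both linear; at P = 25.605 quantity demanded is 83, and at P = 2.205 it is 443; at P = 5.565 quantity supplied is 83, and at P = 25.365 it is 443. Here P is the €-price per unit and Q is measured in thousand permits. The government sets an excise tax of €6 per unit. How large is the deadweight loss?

€150 thousand

Demand slope = (2.205 − 25.605)/(443 − 83) = −0.065, so P = 31 − 0.065Q.
Supply slope = (25.365 − 5.565)/(443 − 83) = 0.055, so P = 1 + 0.055Q.
Competitive equilibrium: 31 − 0.065Q = 1 + 0.055Q → Q* = 250, P* = 14.75.
With the tax, the buyer price exceeds the seller price by 6: (31 − 0.065Q) − (1 + 0.055Q) = 6 → Q' = 200.
ΔQ = 250 − 200 = 50; the wedge equals the tax, 6.
Deadweight loss = ½ × 50 × 6 = €150 thousand.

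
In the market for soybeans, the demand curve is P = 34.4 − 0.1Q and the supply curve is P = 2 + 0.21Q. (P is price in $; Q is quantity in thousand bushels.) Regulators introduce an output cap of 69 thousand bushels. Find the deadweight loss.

Competitive equilibrium: 34.4 − 0.1Q = 2 + 0.21Q → Q* = 104.5161, P* = 23.9484.
At Q = 69: demand price = 34.4 − 0.1·69 = 27.5; supply price = 2 + 0.21·69 = 16.49.
ΔQ = 104.5161 − 69 = 35.5161; wedge = 27.5 − 16.49 = 11.01.
Welfare loss = ½ × 35.5161 × 11.01 = $195.52 thousand.

$195.52 thousand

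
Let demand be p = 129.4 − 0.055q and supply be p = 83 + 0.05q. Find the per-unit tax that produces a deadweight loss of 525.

10.5

Competitive equilibrium: 129.4 − 0.055q = 83 + 0.05q → q* = 441.9048, p* = 105.0952.
A tax t gives Δq = t/0.105 and wedge t, so DWL = t²/0.21.
t²/0.21 = 525 → t² = 110.25 → t = 10.5.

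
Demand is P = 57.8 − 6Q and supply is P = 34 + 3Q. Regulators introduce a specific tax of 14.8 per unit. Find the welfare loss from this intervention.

12.17

Competitive equilibrium: 57.8 − 6Q = 34 + 3Q → Q* = 2.6444, P* = 41.9333.
With the tax, the buyer price exceeds the seller price by 14.8: (57.8 − 6Q) − (34 + 3Q) = 14.8 → Q' = 1.
ΔQ = 2.6444 − 1 = 1.6444; the wedge equals the tax, 14.8.
DWL = ½ × 1.6444 × 14.8 = 12.17.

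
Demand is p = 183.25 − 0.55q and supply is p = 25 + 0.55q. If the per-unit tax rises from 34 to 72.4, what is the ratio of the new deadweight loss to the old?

4.534

Competitive equilibrium: 183.25 − 0.55q = 25 + 0.55q → q* = 143.8636, p* = 104.125.
For a per-unit tax t: Δq = t/1.1, so DWL = ½·t·(t/1.1) = t²/2.2.
At t = 34: DWL = 525.455. At t = 72.4: DWL = 2382.618.
Ratio = (72.4/34)² = 4.534.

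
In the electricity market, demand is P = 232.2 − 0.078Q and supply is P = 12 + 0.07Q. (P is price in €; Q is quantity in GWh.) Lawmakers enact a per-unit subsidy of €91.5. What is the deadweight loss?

€28284.63

Competitive equilibrium: 232.2 − 0.078Q = 12 + 0.07Q → Q* = 1487.8378, P* = 116.1486.
The subsidy lowers effective supply by 91.5: P = 0.07Q − 79.5.
New quantity: 232.2 − 0.078Q = 0.07Q − 79.5 → Q' = 2106.0811.
Overproduction ΔQ = 2106.0811 − 1487.8378 = 618.2433; wedge = subsidy = 91.5.
Deadweight loss = ½ × 618.2433 × 91.5 = €28284.63.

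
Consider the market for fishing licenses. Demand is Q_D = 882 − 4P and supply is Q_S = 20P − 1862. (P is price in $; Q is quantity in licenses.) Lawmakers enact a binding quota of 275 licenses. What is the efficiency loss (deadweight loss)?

In inverse form: demand P = 220.5 − 0.25Q, supply P = 93.1 + 0.05Q.
Competitive equilibrium: 220.5 − 0.25Q = 93.1 + 0.05Q → Q* = 424.6667, P* = 114.3333.
At Q = 275: demand price = 220.5 − 0.25·275 = 151.75; supply price = 93.1 + 0.05·275 = 106.85.
ΔQ = 424.6667 − 275 = 149.6667; wedge = 151.75 − 106.85 = 44.9.
The triangle = ½ × 149.6667 × 44.9 = $3360.02.

$3360.02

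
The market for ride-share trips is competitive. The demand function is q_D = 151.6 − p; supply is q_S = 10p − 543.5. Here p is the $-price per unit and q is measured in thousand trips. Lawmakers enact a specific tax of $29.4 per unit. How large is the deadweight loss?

$392.89 thousand

In inverse form: demand p = 151.6 − q, supply p = 54.35 + 0.1q.
Competitive equilibrium: 151.6 − q = 54.35 + 0.1q → q* = 88.4091, p* = 63.1909.
With the tax, the buyer price exceeds the seller price by 29.4: (151.6 − q) − (54.35 + 0.1q) = 29.4 → q' = 61.6818.
Δq = 88.4091 − 61.6818 = 26.7273; the wedge equals the tax, 29.4.
Deadweight loss = ½ × 26.7273 × 29.4 = $392.89 thousand.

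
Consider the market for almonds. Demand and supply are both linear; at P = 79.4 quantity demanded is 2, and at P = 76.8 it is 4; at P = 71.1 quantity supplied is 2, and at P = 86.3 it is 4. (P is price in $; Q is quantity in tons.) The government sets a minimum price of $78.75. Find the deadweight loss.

$0.83

Demand slope = (76.8 − 79.4)/(4 − 2) = −1.3, so P = 82 − 1.3Q.
Supply slope = (86.3 − 71.1)/(4 − 2) = 7.6, so P = 55.9 + 7.6Q.
Competitive equilibrium: 82 − 1.3Q = 55.9 + 7.6Q → Q* = 2.9326, P* = 78.1876.
At the floor P = 78.75, quantity demanded = (82 − 78.75)/1.3 = 2.5.
Sellers' marginal cost at Q' = 2.5: 55.9 + 7.6·2.5 = 74.9.
ΔQ = 2.9326 − 2.5 = 0.4326; wedge = 78.75 − 74.9 = 3.85.
Deadweight loss = ½ × 0.4326 × 3.85 = $0.83.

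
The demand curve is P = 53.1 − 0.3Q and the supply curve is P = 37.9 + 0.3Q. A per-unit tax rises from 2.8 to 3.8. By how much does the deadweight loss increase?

5.50

Competitive equilibrium: 53.1 − 0.3Q = 37.9 + 0.3Q → Q* = 25.3333, P* = 45.5.
For a per-unit tax t: ΔQ = t/0.6, so DWL = ½·t·(t/0.6) = t²/1.2.
At t = 2.8: DWL = 6.533. At t = 3.8: DWL = 12.033.
Increase = 12.033 − 6.533 = 5.50.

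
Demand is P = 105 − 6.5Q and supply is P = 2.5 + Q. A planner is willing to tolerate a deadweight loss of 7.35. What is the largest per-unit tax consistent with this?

10.5

Competitive equilibrium: 105 − 6.5Q = 2.5 + Q → Q* = 13.6667, P* = 16.1667.
A tax t gives ΔQ = t/7.5 and wedge t, so DWL = t²/15.
t²/15 = 7.35 → t² = 110.25 → t = 10.5.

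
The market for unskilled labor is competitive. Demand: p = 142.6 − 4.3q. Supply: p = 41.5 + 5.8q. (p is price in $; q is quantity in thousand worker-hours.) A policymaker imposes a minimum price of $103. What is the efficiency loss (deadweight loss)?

Competitive equilibrium: 142.6 − 4.3q = 41.5 + 5.8q → q* = 10.0099, p* = 99.5574.
At the floor p = 103, quantity demanded = (142.6 − 103)/4.3 = 9.2093.
Sellers' marginal cost at q' = 9.2093: 41.5 + 5.8·9.2093 = 94.9139.
Δq = 10.0099 − 9.2093 = 0.8006; wedge = 103 − 94.9139 = 8.0861.
Welfare loss = ½ × 0.8006 × 8.0861 = $3.24 thousand.

$3.24 thousand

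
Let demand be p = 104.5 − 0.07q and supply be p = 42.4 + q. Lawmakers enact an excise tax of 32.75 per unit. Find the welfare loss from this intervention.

Competitive equilibrium: 104.5 − 0.07q = 42.4 + q → q* = 58.0374, p* = 100.4374.
With the tax, the buyer price exceeds the seller price by 32.75: (104.5 − 0.07q) − (42.4 + q) = 32.75 → q' = 27.4299.
Δq = 58.0374 − 27.4299 = 30.6075; the wedge equals the tax, 32.75.
Deadweight loss = ½ × 30.6075 × 32.75 = 501.20.

501.20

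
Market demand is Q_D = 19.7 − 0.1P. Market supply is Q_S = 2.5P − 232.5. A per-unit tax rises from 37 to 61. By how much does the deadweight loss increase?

In inverse form: demand P = 197 − 10Q, supply P = 93 + 0.4Q.
Competitive equilibrium: 197 − 10Q = 93 + 0.4Q → Q* = 10, P* = 97.
For a per-unit tax t: ΔQ = t/10.4, so DWL = ½·t·(t/10.4) = t²/20.8.
At t = 37: DWL = 65.817. At t = 61: DWL = 178.894.
Increase = 178.894 − 65.817 = 113.08.

113.08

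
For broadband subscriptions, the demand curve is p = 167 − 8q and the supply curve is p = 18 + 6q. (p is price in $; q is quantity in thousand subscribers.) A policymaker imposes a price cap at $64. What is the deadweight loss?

$62 thousand

Competitive equilibrium: 167 − 8q = 18 + 6q → q* = 10.6429, p* = 81.8571.
At the ceiling p = 64, quantity supplied = (64 − 18)/6 = 7.6667.
Willingness to pay at q' = 7.6667: 167 − 8·7.6667 = 105.6664.
Δq = 10.6429 − 7.6667 = 2.9762; wedge = 105.6664 − 64 = 41.6664.
DWL = ½ × 2.9762 × 41.6664 = $62 thousand.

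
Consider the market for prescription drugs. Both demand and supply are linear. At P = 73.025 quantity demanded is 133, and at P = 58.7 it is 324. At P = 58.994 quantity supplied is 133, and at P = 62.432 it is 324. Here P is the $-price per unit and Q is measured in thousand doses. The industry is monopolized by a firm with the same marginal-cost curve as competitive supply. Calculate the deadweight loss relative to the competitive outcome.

$746.79 thousand

Demand slope = (58.7 − 73.025)/(324 − 133) = −0.075, so P = 83 − 0.075Q.
Supply slope = (62.432 − 58.994)/(324 − 133) = 0.018, so P = 56.6 + 0.018Q.
Competitive equilibrium: 83 − 0.075Q = 56.6 + 0.018Q → Q* = 283.871, P* = 61.7097.
Marginal revenue: MR = 83 − 0.15Q. Set MR = MC: 83 − 0.15Q = 56.6 + 0.018Q → Q_m = 157.1429.
Price P_m = 83 − 0.075·157.1429 = 71.2143; MC(Q_m) = 56.6 + 0.018·157.1429 = 59.4286.
Competitive Q* = 283.871, so ΔQ = 126.7281; wedge = 71.2143 − 59.4286 = 11.7857.
Deadweight loss = ½ × 126.7281 × 11.7857 = $746.79 thousand.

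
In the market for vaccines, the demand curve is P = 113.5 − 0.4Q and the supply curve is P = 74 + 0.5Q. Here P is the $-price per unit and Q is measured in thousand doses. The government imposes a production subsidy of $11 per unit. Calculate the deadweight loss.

$67.22 thousand

Competitive equilibrium: 113.5 − 0.4Q = 74 + 0.5Q → Q* = 43.8889, P* = 95.9444.
The subsidy lowers effective supply by 11: P = 63 + 0.5Q.
New quantity: 113.5 − 0.4Q = 63 + 0.5Q → Q' = 56.1111.
Overproduction ΔQ = 56.1111 − 43.8889 = 12.2222; wedge = subsidy = 11.
The triangle = ½ × 12.2222 × 11 = $67.22 thousand.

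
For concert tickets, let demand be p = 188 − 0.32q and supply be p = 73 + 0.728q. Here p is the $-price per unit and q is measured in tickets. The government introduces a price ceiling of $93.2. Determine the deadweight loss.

Competitive equilibrium: 188 − 0.32q = 73 + 0.728q → q* = 109.73282, p* = 152.8855.
At the ceiling p = 93.2, quantity supplied = (93.2 − 73)/0.728 = 27.74725.
Willingness to pay at q' = 27.74725: 188 − 0.32·27.74725 = 179.12088.
Δq = 109.73282 − 27.74725 = 81.98557; wedge = 179.12088 − 93.2 = 85.92088.
The triangle = ½ × 81.98557 × 85.92088 = $3522.14.

$3522.14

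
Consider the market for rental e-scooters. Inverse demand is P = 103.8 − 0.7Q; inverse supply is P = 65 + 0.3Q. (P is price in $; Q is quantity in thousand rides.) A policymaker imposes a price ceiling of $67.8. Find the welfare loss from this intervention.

Competitive equilibrium: 103.8 − 0.7Q = 65 + 0.3Q → Q* = 38.8, P* = 76.64.
At the ceiling P = 67.8, quantity supplied = (67.8 − 65)/0.3 = 9.3333.
Willingness to pay at Q' = 9.3333: 103.8 − 0.7·9.3333 = 97.2667.
ΔQ = 38.8 − 9.3333 = 29.4667; wedge = 97.2667 − 67.8 = 29.4667.
The triangle = ½ × 29.4667 × 29.4667 = $434.14 thousand.

$434.14 thousand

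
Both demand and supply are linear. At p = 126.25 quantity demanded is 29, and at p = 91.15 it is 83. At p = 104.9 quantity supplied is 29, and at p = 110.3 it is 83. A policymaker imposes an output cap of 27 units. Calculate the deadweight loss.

348.08

Demand slope = (91.15 − 126.25)/(83 − 29) = −0.65, so p = 145.1 − 0.65q.
Supply slope = (110.3 − 104.9)/(83 − 29) = 0.1, so p = 102 + 0.1q.
Competitive equilibrium: 145.1 − 0.65q = 102 + 0.1q → q* = 57.4667, p* = 107.7467.
At q = 27: demand price = 145.1 − 0.65·27 = 127.55; supply price = 102 + 0.1·27 = 104.7.
Δq = 57.4667 − 27 = 30.4667; wedge = 127.55 − 104.7 = 22.85.
DWL = ½ × 30.4667 × 22.85 = 348.08.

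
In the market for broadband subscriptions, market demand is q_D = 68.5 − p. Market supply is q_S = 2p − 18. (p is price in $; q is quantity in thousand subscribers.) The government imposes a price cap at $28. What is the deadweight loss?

In inverse form: demand p = 68.5 − q, supply p = 9 + 0.5q.
Competitive equilibrium: 68.5 − q = 9 + 0.5q → q* = 39.6667, p* = 28.8333.
At the ceiling p = 28, quantity supplied = (28 − 9)/0.5 = 38.
Willingness to pay at q' = 38: 68.5 − 1·38 = 30.5.
Δq = 39.6667 − 38 = 1.6667; wedge = 30.5 − 28 = 2.5.
Welfare loss = ½ × 1.6667 × 2.5 = $2.08 thousand.

$2.08 thousand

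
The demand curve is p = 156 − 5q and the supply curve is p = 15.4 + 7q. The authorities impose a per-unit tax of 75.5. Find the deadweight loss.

237.51

Competitive equilibrium: 156 − 5q = 15.4 + 7q → q* = 11.7167, p* = 97.4167.
With the tax, the buyer price exceeds the seller price by 75.5: (156 − 5q) − (15.4 + 7q) = 75.5 → q' = 5.425.
Δq = 11.7167 − 5.425 = 6.2917; the wedge equals the tax, 75.5.
Welfare loss = ½ × 6.2917 × 75.5 = 237.51.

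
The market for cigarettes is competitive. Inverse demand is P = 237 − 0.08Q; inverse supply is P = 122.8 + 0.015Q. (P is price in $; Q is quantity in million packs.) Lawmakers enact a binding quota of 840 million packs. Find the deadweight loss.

$6228.21 million

Competitive equilibrium: 237 − 0.08Q = 122.8 + 0.015Q → Q* = 1202.1053, P* = 140.8316.
At Q = 840: demand price = 237 − 0.08·840 = 169.8; supply price = 122.8 + 0.015·840 = 135.4.
ΔQ = 1202.1053 − 840 = 362.1053; wedge = 169.8 − 135.4 = 34.4.
DWL = ½ × 362.1053 × 34.4 = $6228.21 million.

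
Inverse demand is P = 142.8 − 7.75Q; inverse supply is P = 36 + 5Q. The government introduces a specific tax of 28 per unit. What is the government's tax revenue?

Competitive equilibrium: 142.8 − 7.75Q = 36 + 5Q → Q* = 8.3765, P* = 77.8824.
With the tax, the buyer price exceeds the seller price by 28: (142.8 − 7.75Q) − (36 + 5Q) = 28 → Q' = 6.1804.
Tax revenue = 28 × 6.1804 = 173.05.

173.05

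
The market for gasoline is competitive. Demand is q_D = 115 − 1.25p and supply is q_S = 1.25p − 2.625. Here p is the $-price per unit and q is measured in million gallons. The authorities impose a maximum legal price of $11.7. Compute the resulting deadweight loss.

In inverse form: demand p = 92 − 0.8q, supply p = 2.1 + 0.8q.
Competitive equilibrium: 92 − 0.8q = 2.1 + 0.8q → q* = 56.1875, p* = 47.05.
At the ceiling p = 11.7, quantity supplied = (11.7 − 2.1)/0.8 = 12.
Willingness to pay at q' = 12: 92 − 0.8·12 = 82.4.
Δq = 56.1875 − 12 = 44.1875; wedge = 82.4 − 11.7 = 70.7.
DWL = ½ × 44.1875 × 70.7 = $1562.03 million.

$1562.03 million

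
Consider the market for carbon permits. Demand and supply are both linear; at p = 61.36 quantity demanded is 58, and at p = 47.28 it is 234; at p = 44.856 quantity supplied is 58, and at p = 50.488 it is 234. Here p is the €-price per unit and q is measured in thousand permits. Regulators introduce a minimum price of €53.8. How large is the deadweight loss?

Demand slope = (47.28 − 61.36)/(234 − 58) = −0.08, so p = 66 − 0.08q.
Supply slope = (50.488 − 44.856)/(234 − 58) = 0.032, so p = 43 + 0.032q.
Competitive equilibrium: 66 − 0.08q = 43 + 0.032q → q* = 205.3571, p* = 49.5714.
At the floor p = 53.8, quantity demanded = (66 − 53.8)/0.08 = 152.5.
Sellers' marginal cost at q' = 152.5: 43 + 0.032·152.5 = 47.88.
Δq = 205.3571 − 152.5 = 52.8571; wedge = 53.8 − 47.88 = 5.92.
Welfare loss = ½ × 52.8571 × 5.92 = €156.46 thousand.

€156.46 thousand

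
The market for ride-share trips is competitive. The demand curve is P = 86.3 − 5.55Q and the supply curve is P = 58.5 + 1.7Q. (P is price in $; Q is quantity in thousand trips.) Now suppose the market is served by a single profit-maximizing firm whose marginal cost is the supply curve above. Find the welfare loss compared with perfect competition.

$10.02 thousand

Competitive equilibrium: 86.3 − 5.55Q = 58.5 + 1.7Q → Q* = 3.8345, P* = 65.0186.
Marginal revenue: MR = 86.3 − 11.1Q. Set MR = MC: 86.3 − 11.1Q = 58.5 + 1.7Q → Q_m = 2.1719.
Price P_m = 86.3 − 5.55·2.1719 = 74.246; MC(Q_m) = 58.5 + 1.7·2.1719 = 62.1922.
Competitive Q* = 3.8345, so ΔQ = 1.6626; wedge = 74.246 − 62.1922 = 12.0538.
The triangle = ½ × 1.6626 × 12.0538 = $10.02 thousand.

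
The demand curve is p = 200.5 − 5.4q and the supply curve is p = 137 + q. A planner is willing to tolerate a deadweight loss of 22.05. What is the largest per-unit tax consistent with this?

16.8

Competitive equilibrium: 200.5 − 5.4q = 137 + q → q* = 9.9219, p* = 146.9219.
A tax t gives Δq = t/6.4 and wedge t, so DWL = t²/12.8.
t²/12.8 = 22.05 → t² = 282.24 → t = 16.8.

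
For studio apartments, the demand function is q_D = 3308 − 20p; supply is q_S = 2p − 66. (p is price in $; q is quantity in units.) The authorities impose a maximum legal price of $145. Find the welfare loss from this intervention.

$76.95

In inverse form: demand p = 165.4 − 0.05q, supply p = 33 + 0.5q.
Competitive equilibrium: 165.4 − 0.05q = 33 + 0.5q → q* = 240.7273, p* = 153.3636.
At the ceiling p = 145, quantity supplied = (145 − 33)/0.5 = 224.
Willingness to pay at q' = 224: 165.4 − 0.05·224 = 154.2.
Δq = 240.7273 − 224 = 16.7273; wedge = 154.2 − 145 = 9.2.
DWL = ½ × 16.7273 × 9.2 = $76.95.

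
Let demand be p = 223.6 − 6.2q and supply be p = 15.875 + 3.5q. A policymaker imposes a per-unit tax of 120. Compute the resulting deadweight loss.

Competitive equilibrium: 223.6 − 6.2q = 15.875 + 3.5q → q* = 21.4149, p* = 90.8273.
With the tax, the buyer price exceeds the seller price by 120: (223.6 − 6.2q) − (15.875 + 3.5q) = 120 → q' = 9.0438.
Δq = 21.4149 − 9.0438 = 12.3711; the wedge equals the tax, 120.
Deadweight loss = ½ × 12.3711 × 120 = 742.27.

742.27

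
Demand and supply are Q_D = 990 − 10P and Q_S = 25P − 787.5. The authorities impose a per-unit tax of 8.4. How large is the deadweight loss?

In inverse form: demand P = 99 − 0.1Q, supply P = 31.5 + 0.04Q.
Competitive equilibrium: 99 − 0.1Q = 31.5 + 0.04Q → Q* = 482.1429, P* = 50.7857.
With the tax, the buyer price exceeds the seller price by 8.4: (99 − 0.1Q) − (31.5 + 0.04Q) = 8.4 → Q' = 422.1429.
ΔQ = 482.1429 − 422.1429 = 60; the wedge equals the tax, 8.4.
Deadweight loss = ½ × 60 × 8.4 = 252.

252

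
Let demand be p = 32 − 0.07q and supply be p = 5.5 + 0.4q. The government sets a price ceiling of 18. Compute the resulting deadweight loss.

Competitive equilibrium: 32 − 0.07q = 5.5 + 0.4q → q* = 56.383, p* = 28.0532.
At the ceiling p = 18, quantity supplied = (18 − 5.5)/0.4 = 31.25.
Willingness to pay at q' = 31.25: 32 − 0.07·31.25 = 29.8125.
Δq = 56.383 − 31.25 = 25.133; wedge = 29.8125 − 18 = 11.8125.
The triangle = ½ × 25.133 × 11.8125 = 148.44.

148.44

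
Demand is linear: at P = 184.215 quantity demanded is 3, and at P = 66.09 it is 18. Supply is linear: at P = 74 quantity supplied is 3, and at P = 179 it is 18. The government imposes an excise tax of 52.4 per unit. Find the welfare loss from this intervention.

92.29

Demand slope = (66.09 − 184.215)/(18 − 3) = −7.875, so P = 207.84 − 7.875Q.
Supply slope = (179 − 74)/(18 − 3) = 7, so P = 53 + 7Q.
Competitive equilibrium: 207.84 − 7.875Q = 53 + 7Q → Q* = 10.4094, P* = 125.8659.
With the tax, the buyer price exceeds the seller price by 52.4: (207.84 − 7.875Q) − (53 + 7Q) = 52.4 → Q' = 6.8867.
ΔQ = 10.4094 − 6.8867 = 3.5227; the wedge equals the tax, 52.4.
DWL = ½ × 3.5227 × 52.4 = 92.29.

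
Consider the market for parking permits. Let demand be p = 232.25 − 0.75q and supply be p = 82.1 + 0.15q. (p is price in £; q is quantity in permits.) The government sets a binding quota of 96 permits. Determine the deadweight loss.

Competitive equilibrium: 232.25 − 0.75q = 82.1 + 0.15q → q* = 166.8333, p* = 107.125.
At q = 96: demand price = 232.25 − 0.75·96 = 160.25; supply price = 82.1 + 0.15·96 = 96.5.
Δq = 166.8333 − 96 = 70.8333; wedge = 160.25 − 96.5 = 63.75.
Welfare loss = ½ × 70.8333 × 63.75 = £2257.81.

£2257.81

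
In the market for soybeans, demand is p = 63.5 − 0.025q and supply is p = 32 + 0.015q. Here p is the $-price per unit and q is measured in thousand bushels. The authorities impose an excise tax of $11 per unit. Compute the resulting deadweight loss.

$1512.50 thousand

Competitive equilibrium: 63.5 − 0.025q = 32 + 0.015q → q* = 787.5, p* = 43.8125.
With the tax, the buyer price exceeds the seller price by 11: (63.5 − 0.025q) − (32 + 0.015q) = 11 → q' = 512.5.
Δq = 787.5 − 512.5 = 275; the wedge equals the tax, 11.
Welfare loss = ½ × 275 × 11 = $1512.50 thousand.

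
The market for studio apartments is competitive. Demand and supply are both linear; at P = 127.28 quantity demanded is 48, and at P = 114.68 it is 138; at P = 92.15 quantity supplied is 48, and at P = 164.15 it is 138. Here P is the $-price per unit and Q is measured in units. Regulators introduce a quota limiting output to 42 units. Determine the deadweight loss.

$884.15

Demand slope = (114.68 − 127.28)/(138 − 48) = −0.14, so P = 134 − 0.14Q.
Supply slope = (164.15 − 92.15)/(138 − 48) = 0.8, so P = 53.75 + 0.8Q.
Competitive equilibrium: 134 − 0.14Q = 53.75 + 0.8Q → Q* = 85.37234, P* = 122.04787.
At Q = 42: demand price = 134 − 0.14·42 = 128.12; supply price = 53.75 + 0.8·42 = 87.35.
ΔQ = 85.37234 − 42 = 43.37234; wedge = 128.12 − 87.35 = 40.77.
Welfare loss = ½ × 43.37234 × 40.77 = $884.15.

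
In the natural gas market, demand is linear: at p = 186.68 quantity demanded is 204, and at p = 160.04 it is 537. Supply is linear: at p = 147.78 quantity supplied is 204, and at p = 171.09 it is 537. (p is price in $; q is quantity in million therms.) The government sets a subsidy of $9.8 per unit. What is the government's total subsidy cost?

$5180.93 million

Demand slope = (160.04 − 186.68)/(537 − 204) = −0.08, so p = 203 − 0.08q.
Supply slope = (171.09 − 147.78)/(537 − 204) = 0.07, so p = 133.5 + 0.07q.
Competitive equilibrium: 203 − 0.08q = 133.5 + 0.07q → q* = 463.3333, p* = 165.9333.
The subsidy lowers effective supply by 9.8: p = 123.7 + 0.07q.
New quantity: 203 − 0.08q = 123.7 + 0.07q → q' = 528.6667.
Total subsidy cost = 9.8 × 528.6667 = $5180.93 million.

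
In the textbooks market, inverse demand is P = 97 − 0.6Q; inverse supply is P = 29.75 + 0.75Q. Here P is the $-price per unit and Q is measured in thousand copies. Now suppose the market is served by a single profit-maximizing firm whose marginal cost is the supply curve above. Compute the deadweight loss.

Competitive equilibrium: 97 − 0.6Q = 29.75 + 0.75Q → Q* = 49.8148, P* = 67.1111.
Marginal revenue: MR = 97 − 1.2Q. Set MR = MC: 97 − 1.2Q = 29.75 + 0.75Q → Q_m = 34.4872.
Price P_m = 97 − 0.6·34.4872 = 76.3077; MC(Q_m) = 29.75 + 0.75·34.4872 = 55.6154.
Competitive Q* = 49.8148, so ΔQ = 15.3276; wedge = 76.3077 − 55.6154 = 20.6923.
The triangle = ½ × 15.3276 × 20.6923 = $158.58 thousand.

$158.58 thousand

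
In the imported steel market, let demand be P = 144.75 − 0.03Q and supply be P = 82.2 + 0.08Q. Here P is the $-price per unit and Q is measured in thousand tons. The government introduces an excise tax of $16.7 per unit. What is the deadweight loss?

$1267.68 thousand

Competitive equilibrium: 144.75 − 0.03Q = 82.2 + 0.08Q → Q* = 568.6364, P* = 127.6909.
With the tax, the buyer price exceeds the seller price by 16.7: (144.75 − 0.03Q) − (82.2 + 0.08Q) = 16.7 → Q' = 416.8182.
ΔQ = 568.6364 − 416.8182 = 151.8182; the wedge equals the tax, 16.7.
Welfare loss = ½ × 151.8182 × 16.7 = $1267.68 thousand.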